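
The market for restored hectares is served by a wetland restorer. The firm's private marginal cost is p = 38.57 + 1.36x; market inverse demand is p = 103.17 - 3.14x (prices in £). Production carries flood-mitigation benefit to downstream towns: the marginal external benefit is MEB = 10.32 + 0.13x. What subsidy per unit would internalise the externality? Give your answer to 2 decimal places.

Social marginal cost = private MC − MEB = 28.25 + 1.23x.
Set SMC = demand: 28.25 + 1.23x = 103.17 - 3.14x → x* = 17.1442.
The Pigouvian subsidy equals MEB at x*: 10.32 + 0.13×17.1442 = 12.5487.

subsidy = £12.55 per unit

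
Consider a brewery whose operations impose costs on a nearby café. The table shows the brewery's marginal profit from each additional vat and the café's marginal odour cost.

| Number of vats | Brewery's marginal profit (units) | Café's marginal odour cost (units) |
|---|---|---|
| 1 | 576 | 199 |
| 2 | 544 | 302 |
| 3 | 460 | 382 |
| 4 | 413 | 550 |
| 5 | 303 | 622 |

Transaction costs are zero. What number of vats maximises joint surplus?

3

Bargaining reaches the level where marginal profit last exceeds marginal odour cost.
That holds through level 3 (460 ≥ 382) but not at 4 (413 < 550).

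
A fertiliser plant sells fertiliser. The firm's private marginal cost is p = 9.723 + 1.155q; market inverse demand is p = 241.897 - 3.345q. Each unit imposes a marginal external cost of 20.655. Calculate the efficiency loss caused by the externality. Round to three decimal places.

DWL = 47.403

Market equilibrium (private): 9.723 + 1.155q = 241.897 - 3.345q → q_m = 51.5942.
Social marginal cost = private MC + MEC = 30.378 + 1.155q.
Set SMC = demand: 30.378 + 1.155q = 241.897 - 3.345q → q* = 47.0042.
Between q* and q_m the wedge SMC − demand runs linearly from 0 to MEC(q_m), so the loss is a triangle.
DWL = ½ × 4.5900 × 20.6550 = 47.4032.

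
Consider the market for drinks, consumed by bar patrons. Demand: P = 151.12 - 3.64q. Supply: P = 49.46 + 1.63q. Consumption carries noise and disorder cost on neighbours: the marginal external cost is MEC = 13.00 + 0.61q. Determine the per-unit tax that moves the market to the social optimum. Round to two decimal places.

Social marginal benefit = demand − MEC = 138.12 - 4.25q.
Set SMB = MC: 138.12 - 4.25q = 49.46 + 1.63q → q* = 15.0782.
The Pigouvian tax equals MEC at q*: 13.00 + 0.61×15.0782 = 22.1977.

tax = 22.20 per unit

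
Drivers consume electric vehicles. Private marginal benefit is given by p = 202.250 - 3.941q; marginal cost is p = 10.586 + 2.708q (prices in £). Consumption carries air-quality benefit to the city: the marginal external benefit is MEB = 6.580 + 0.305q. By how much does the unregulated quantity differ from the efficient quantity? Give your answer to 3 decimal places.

2.423 units

Market equilibrium (private): 10.586 + 2.708q = 202.250 - 3.941q → q_m = 28.8260.
Social marginal benefit = demand + MEB = 208.830 - 3.636q.
Set SMB = MC: 208.830 - 3.636q = 10.586 + 2.708q → q* = 31.2491.
Gap = |28.8260 − 31.2491| = 2.4231.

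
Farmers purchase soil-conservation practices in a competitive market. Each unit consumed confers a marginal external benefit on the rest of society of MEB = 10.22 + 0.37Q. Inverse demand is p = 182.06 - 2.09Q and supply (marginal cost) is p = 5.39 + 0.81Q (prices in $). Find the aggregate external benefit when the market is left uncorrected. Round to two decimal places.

$1309.21

Market equilibrium (private): 5.39 + 0.81Q = 182.06 - 2.09Q → Q_m = 60.9207.
Total external benefit = ∫₀^{Q_m} (10.22 + 0.37Q) dQ = 10.22×60.9207 + ½×0.37×60.9207² = 1309.2059.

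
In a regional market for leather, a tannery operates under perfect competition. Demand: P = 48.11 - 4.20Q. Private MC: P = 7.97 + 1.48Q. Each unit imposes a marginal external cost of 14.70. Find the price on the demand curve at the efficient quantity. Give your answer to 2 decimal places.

Social marginal cost = private MC + MEC = 22.67 + 1.48Q.
Set SMC = demand: 22.67 + 1.48Q = 48.11 - 4.20Q → Q* = 4.4789.
Consumer price on the demand curve at Q*: 48.11 − 4.20×4.4789 = 29.2986.

P = 29.30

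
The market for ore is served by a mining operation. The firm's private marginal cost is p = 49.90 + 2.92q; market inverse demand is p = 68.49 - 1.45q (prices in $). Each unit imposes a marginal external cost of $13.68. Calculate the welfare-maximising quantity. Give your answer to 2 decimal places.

Social marginal cost = private MC + MEC = 63.58 + 2.92q.
Set SMC = demand: 63.58 + 2.92q = 68.49 - 1.45q → q* = 1.1236.

q* = 1.12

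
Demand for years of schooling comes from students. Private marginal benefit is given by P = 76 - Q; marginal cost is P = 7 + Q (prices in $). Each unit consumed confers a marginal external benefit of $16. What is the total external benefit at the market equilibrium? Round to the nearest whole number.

$552

Market equilibrium (private): 7 + Q = 76 - Q → Q_m = 34.5000.
Total external benefit = MEB × Q_m = 16 × 34.5000 = 552.0000.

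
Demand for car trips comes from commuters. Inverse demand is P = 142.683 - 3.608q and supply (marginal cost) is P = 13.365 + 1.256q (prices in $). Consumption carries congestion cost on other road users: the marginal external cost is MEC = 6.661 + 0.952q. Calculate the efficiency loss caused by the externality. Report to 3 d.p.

DWL = $87.877

Market equilibrium (private): 13.365 + 1.256q = 142.683 - 3.608q → q_m = 26.5868.
Social marginal benefit = demand − MEC = 136.022 - 4.560q.
Set SMB = MC: 136.022 - 4.560q = 13.365 + 1.256q → q* = 21.0896.
The loss is the area between SMB and MC from q* to q_m; with linear curves that's a triangle of height MEC(q_m).
DWL = ½ × 5.4972 × 31.9716 = 87.8771.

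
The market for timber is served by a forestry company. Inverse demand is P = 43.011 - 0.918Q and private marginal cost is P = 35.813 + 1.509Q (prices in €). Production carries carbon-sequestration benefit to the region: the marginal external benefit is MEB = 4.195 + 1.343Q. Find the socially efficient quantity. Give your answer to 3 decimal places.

Q* = 10.510

Social marginal cost = private MC − MEB = 31.618 + 0.166Q.
Set SMC = demand: 31.618 + 0.166Q = 43.011 - 0.918Q → Q* = 10.5101.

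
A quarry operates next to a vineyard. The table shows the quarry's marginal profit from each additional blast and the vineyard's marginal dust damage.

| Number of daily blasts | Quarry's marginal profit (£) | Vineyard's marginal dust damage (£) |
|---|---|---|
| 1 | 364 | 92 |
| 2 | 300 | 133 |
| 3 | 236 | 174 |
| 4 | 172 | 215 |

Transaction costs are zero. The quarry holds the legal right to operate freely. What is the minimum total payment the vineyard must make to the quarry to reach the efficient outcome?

£172

Left alone the quarry would choose level 4 (marginal profit stays positive).
Efficient level: k* = 3 (marginal profit ≥ marginal dust damage through 3).
The vineyard must at least cover the quarry's forgone profit from cutting 4→3: 172 = 172.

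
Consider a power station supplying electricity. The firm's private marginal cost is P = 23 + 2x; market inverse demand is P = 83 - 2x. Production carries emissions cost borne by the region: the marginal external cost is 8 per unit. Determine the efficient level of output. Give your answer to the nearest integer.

Social marginal cost = private MC + MEC = 31 + 2x.
Set SMC = demand: 31 + 2x = 83 - 2x → x* = 13.0000.

x* = 13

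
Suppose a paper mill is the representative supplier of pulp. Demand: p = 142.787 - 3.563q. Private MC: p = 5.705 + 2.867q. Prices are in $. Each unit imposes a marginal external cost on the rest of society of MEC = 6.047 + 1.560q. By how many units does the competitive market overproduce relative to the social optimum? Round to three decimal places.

Market equilibrium (private): 5.705 + 2.867q = 142.787 - 3.563q → q_m = 21.3191.
Social marginal cost = private MC + MEC = 11.752 + 4.427q.
Set SMC = demand: 11.752 + 4.427q = 142.787 - 3.563q → q* = 16.3999.
Gap = |21.3191 − 16.3999| = 4.9192.

4.919 units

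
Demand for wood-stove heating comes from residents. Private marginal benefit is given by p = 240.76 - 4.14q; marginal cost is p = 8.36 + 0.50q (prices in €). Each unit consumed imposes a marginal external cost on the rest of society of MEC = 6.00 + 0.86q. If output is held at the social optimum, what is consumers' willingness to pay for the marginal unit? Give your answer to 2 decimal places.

P = €70.34

Social marginal benefit = demand − MEC = 234.76 - 5.00q.
Set SMB = MC: 234.76 - 5.00q = 8.36 + 0.50q → q* = 41.1636.
Consumer price on the demand curve at q*: 240.76 − 4.14×41.1636 = 70.3427.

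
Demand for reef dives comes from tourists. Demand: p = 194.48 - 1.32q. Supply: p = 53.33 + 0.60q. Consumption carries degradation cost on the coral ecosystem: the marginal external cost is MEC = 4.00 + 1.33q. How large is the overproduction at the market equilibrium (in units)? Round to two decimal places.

Market equilibrium (private): 53.33 + 0.60q = 194.48 - 1.32q → q_m = 73.5156.
Social marginal benefit = demand − MEC = 190.48 - 2.65q.
Set SMB = MC: 190.48 - 2.65q = 53.33 + 0.60q → q* = 42.2000.
Gap = |73.5156 − 42.2000| = 31.3156.

31.32 units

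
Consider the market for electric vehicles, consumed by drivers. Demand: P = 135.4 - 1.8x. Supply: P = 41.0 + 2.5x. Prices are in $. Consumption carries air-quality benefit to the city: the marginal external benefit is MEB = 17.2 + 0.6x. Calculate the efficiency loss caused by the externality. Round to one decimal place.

DWL = $124.7

Market equilibrium (private): 41.0 + 2.5x = 135.4 - 1.8x → x_m = 21.9535.
Social marginal benefit = demand + MEB = 152.6 - 1.2x.
Set SMB = MC: 152.6 - 1.2x = 41.0 + 2.5x → x* = 30.1622.
Height of the DWL triangle at x_m is SMB(x_m) − MC(x_m) = MEB(x_m) = 30.3721.
DWL = ½ × 8.2087 × 30.3721 = 124.6577.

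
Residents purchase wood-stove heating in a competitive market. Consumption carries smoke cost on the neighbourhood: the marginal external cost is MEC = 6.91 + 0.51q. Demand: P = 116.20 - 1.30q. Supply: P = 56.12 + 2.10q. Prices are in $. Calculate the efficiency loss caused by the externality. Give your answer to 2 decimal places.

Market equilibrium (private): 56.12 + 2.10q = 116.20 - 1.30q → q_m = 17.6706.
Social marginal benefit = demand − MEC = 109.29 - 1.81q.
Set SMB = MC: 109.29 - 1.81q = 56.12 + 2.10q → q* = 13.5985.
Height of the DWL triangle at q_m is MC(q_m) − SMB(q_m) = MEC(q_m) = 15.9220.
DWL = ½ × 4.0721 × 15.9220 = 32.4180.

DWL = $32.42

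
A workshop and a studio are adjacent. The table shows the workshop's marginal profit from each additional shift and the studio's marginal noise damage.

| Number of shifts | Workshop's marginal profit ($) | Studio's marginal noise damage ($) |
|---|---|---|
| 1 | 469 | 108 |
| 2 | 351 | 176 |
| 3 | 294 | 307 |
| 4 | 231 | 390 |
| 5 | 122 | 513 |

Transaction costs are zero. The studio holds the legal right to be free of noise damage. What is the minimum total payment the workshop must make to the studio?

Efficient level: marginal profit ≥ marginal noise damage through level 2, so k* = 2.
With the studio holding the right, the workshop must at least compensate total damage at k*: 108 + 176 = 284.

$284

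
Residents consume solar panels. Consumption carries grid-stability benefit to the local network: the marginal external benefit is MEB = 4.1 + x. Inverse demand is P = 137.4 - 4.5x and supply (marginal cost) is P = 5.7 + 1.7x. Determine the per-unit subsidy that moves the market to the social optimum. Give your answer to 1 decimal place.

Social marginal benefit = demand + MEB = 141.5 - 3.5x.
Set SMB = MC: 141.5 - 3.5x = 5.7 + 1.7x → x* = 26.1154.
The Pigouvian subsidy equals MEB at x*: 4.1 + 1.0×26.1154 = 30.2154.

subsidy = 30.2 per unit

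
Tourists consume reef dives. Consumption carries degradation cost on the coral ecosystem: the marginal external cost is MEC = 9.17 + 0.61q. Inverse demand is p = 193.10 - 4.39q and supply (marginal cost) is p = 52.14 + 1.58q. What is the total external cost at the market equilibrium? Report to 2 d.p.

386.55

Market equilibrium (private): 52.14 + 1.58q = 193.10 - 4.39q → q_m = 23.6114.
Total external cost = ∫₀^{q_m} (9.17 + 0.61q) dq = 9.17×23.6114 + ½×0.61×23.6114² = 386.5535.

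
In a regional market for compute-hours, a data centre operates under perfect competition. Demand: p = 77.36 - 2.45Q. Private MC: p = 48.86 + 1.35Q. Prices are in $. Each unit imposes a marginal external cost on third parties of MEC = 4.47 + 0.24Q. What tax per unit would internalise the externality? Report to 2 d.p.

tax = $5.90 per unit

Social marginal cost = private MC + MEC = 53.33 + 1.59Q.
Set SMC = demand: 53.33 + 1.59Q = 77.36 - 2.45Q → Q* = 5.9480.
The Pigouvian tax equals MEC at Q*: 4.47 + 0.24×5.9480 = 5.8975.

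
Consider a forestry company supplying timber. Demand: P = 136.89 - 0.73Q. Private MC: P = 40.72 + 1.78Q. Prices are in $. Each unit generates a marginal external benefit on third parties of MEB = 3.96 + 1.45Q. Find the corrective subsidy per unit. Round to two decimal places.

subsidy = $140.93 per unit

Social marginal cost = private MC − MEB = 36.76 + 0.33Q.
Set SMC = demand: 36.76 + 0.33Q = 136.89 - 0.73Q → Q* = 94.4623.
The Pigouvian subsidy equals MEB at Q*: 3.96 + 1.45×94.4623 = 140.9303.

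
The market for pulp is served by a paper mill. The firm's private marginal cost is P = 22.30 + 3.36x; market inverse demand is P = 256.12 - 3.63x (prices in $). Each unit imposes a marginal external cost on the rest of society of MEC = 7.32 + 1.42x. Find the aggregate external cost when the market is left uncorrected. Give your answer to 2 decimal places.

Market equilibrium (private): 22.30 + 3.36x = 256.12 - 3.63x → x_m = 33.4506.
Total external cost = ∫₀^{x_m} (7.32 + 1.42x) dx = 7.32×33.4506 + ½×1.42×33.4506² = 1039.3077.

$1039.31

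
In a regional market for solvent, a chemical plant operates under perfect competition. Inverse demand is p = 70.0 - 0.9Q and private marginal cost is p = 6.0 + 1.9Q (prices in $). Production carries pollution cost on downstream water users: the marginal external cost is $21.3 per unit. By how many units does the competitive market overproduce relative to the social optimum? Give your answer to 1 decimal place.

7.6 units

Market equilibrium (private): 6.0 + 1.9Q = 70.0 - 0.9Q → Q_m = 22.8571.
Social marginal cost = private MC + MEC = 27.3 + 1.9Q.
Set SMC = demand: 27.3 + 1.9Q = 70.0 - 0.9Q → Q* = 15.2500.
Gap = |22.8571 − 15.2500| = 7.6071.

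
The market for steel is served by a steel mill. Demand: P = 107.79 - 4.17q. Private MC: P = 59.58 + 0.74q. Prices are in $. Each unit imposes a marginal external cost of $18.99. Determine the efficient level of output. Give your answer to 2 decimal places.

Social marginal cost = private MC + MEC = 78.57 + 0.74q.
Set SMC = demand: 78.57 + 0.74q = 107.79 - 4.17q → q* = 5.9511.

q* = 5.95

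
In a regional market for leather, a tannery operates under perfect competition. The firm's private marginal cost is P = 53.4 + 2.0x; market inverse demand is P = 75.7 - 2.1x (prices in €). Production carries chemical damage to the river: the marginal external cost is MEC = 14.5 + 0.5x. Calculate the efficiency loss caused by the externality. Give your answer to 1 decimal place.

Market equilibrium (private): 53.4 + 2.0x = 75.7 - 2.1x → x_m = 5.4390.
Social marginal cost = private MC + MEC = 67.9 + 2.5x.
Set SMC = demand: 67.9 + 2.5x = 75.7 - 2.1x → x* = 1.6957.
The loss is the area between SMC and demand from x* to x_m; with linear curves that's a triangle of height MEC(x_m).
DWL = ½ × 3.7433 × 17.2195 = 32.2289.

DWL = €32.2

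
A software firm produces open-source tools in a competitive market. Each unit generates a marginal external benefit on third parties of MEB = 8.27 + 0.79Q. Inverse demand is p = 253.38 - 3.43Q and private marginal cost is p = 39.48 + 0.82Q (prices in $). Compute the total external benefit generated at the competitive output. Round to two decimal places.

Market equilibrium (private): 39.48 + 0.82Q = 253.38 - 3.43Q → Q_m = 50.3294.
Total external benefit = ∫₀^{Q_m} (8.27 + 0.79Q) dQ = 8.27×50.3294 + ½×0.79×50.3294² = 1416.7783.

$1416.78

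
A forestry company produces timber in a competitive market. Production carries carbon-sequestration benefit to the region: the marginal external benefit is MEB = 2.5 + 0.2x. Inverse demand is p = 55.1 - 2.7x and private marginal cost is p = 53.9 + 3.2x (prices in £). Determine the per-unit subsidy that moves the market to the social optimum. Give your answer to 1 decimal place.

Social marginal cost = private MC − MEB = 51.4 + 3.0x.
Set SMC = demand: 51.4 + 3.0x = 55.1 - 2.7x → x* = 0.6491.
The Pigouvian subsidy equals MEB at x*: 2.5 + 0.2×0.6491 = 2.6298.

subsidy = £2.6 per unit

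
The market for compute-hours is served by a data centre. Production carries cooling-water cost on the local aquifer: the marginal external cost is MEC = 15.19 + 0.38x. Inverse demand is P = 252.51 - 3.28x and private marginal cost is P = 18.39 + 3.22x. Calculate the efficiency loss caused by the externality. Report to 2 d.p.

DWL = 60.60

Market equilibrium (private): 18.39 + 3.22x = 252.51 - 3.28x → x_m = 36.0185.
Social marginal cost = private MC + MEC = 33.58 + 3.60x.
Set SMC = demand: 33.58 + 3.60x = 252.51 - 3.28x → x* = 31.8212.
The welfare-loss triangle has base |x_m − x*| and height MEC(x_m) (the vertical gap between SMC and demand is zero at x* and MEC at x_m).
DWL = ½ × 4.1973 × 28.8770 = 60.6027.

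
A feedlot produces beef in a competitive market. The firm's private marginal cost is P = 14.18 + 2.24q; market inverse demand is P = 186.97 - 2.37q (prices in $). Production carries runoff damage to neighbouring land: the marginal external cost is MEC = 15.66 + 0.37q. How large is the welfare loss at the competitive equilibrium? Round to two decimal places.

DWL = $87.54

Market equilibrium (private): 14.18 + 2.24q = 186.97 - 2.37q → q_m = 37.4816.
Social marginal cost = private MC + MEC = 29.84 + 2.61q.
Set SMC = demand: 29.84 + 2.61q = 186.97 - 2.37q → q* = 31.5522.
Between q* and q_m the wedge SMC − demand runs linearly from 0 to MEC(q_m), so the loss is a triangle.
DWL = ½ × 5.9294 × 29.5282 = 87.5423.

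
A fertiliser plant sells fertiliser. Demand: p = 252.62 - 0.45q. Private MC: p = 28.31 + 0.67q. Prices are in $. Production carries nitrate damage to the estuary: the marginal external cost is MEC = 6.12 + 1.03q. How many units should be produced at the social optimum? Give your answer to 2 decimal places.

q* = 101.48

Social marginal cost = private MC + MEC = 34.43 + 1.70q.
Set SMC = demand: 34.43 + 1.70q = 252.62 - 0.45q → q* = 101.4837.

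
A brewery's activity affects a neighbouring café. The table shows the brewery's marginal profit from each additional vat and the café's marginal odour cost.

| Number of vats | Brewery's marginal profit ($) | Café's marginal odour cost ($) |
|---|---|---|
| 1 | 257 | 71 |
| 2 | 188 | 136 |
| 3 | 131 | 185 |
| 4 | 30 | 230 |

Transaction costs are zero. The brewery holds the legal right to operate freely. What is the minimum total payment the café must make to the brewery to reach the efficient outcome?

$161

Left alone the brewery would choose level 4 (marginal profit stays positive).
Efficient level: k* = 2 (marginal profit ≥ marginal odour cost through 2).
The café must at least cover the brewery's forgone profit from cutting 4→2: 131 + 30 = 161.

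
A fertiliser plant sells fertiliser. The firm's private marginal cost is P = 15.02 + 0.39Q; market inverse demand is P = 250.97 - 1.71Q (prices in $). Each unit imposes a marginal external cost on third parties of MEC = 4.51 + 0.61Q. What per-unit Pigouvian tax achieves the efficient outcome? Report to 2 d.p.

Social marginal cost = private MC + MEC = 19.53 + Q.
Set SMC = demand: 19.53 + Q = 250.97 - 1.71Q → Q* = 85.4022.
The Pigouvian tax equals MEC at Q*: 4.51 + 0.61×85.4022 = 56.6053.

tax = $56.61 per unit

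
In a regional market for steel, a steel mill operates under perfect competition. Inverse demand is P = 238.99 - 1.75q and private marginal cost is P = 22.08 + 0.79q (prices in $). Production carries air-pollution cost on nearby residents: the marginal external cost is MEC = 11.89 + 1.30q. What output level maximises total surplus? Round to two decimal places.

Social marginal cost = private MC + MEC = 33.97 + 2.09q.
Set SMC = demand: 33.97 + 2.09q = 238.99 - 1.75q → q* = 53.3906.

q* = 53.39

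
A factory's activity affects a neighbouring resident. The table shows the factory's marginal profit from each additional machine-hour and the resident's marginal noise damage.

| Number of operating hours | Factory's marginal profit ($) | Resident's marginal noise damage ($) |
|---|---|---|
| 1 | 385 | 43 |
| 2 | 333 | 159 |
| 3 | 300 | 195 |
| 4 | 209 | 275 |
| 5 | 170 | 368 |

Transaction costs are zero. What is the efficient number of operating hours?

3

Bargaining reaches the level where marginal profit last exceeds marginal noise damage.
That holds through level 3 (300 ≥ 195) but not at 4 (209 < 275).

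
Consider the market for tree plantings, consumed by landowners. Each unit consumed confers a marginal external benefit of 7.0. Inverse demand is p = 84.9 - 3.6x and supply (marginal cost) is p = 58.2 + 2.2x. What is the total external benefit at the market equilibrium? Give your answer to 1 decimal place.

Market equilibrium (private): 58.2 + 2.2x = 84.9 - 3.6x → x_m = 4.6034.
Total external benefit = MEB × x_m = 7.0 × 4.6034 = 32.2238.

32.2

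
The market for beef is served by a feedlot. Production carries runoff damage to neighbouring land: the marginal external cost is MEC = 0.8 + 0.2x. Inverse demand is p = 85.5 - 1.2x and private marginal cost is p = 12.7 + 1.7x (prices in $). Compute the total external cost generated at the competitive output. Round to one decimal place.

$83.1

Market equilibrium (private): 12.7 + 1.7x = 85.5 - 1.2x → x_m = 25.1034.
Total external cost = ∫₀^{x_m} (0.8 + 0.2x) dx = 0.8×25.1034 + ½×0.2×25.1034² = 83.1008.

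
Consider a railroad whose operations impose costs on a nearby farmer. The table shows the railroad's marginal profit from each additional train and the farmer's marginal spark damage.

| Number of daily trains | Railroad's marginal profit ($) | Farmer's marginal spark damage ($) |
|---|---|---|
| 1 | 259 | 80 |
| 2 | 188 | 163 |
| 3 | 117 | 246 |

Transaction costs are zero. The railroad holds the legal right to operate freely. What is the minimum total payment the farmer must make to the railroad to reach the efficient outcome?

Left alone the railroad would choose level 3 (marginal profit stays positive).
Efficient level: k* = 2 (marginal profit ≥ marginal spark damage through 2).
The farmer must at least cover the railroad's forgone profit from cutting 3→2: 117 = 117.

$117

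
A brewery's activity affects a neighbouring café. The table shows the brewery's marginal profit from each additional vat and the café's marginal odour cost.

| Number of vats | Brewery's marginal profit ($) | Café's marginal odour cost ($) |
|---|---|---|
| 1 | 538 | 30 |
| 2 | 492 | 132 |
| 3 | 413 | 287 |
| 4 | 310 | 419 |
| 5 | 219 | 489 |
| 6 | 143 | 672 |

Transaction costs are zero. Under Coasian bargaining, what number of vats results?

3

Bargaining reaches the level where marginal profit last exceeds marginal odour cost.
That holds through level 3 (413 ≥ 287) but not at 4 (310 < 419).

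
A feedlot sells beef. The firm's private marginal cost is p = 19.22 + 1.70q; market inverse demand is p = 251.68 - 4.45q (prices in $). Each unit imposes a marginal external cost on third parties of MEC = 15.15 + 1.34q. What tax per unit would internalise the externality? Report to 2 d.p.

Social marginal cost = private MC + MEC = 34.37 + 3.04q.
Set SMC = demand: 34.37 + 3.04q = 251.68 - 4.45q → q* = 29.0134.
The Pigouvian tax equals MEC at q*: 15.15 + 1.34×29.0134 = 54.0280.

tax = $54.03 per unit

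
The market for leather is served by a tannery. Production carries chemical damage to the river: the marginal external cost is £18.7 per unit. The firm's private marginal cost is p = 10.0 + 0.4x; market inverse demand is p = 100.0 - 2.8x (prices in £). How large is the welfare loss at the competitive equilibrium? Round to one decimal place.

Market equilibrium (private): 10.0 + 0.4x = 100.0 - 2.8x → x_m = 28.1250.
Social marginal cost = private MC + MEC = 28.7 + 0.4x.
Set SMC = demand: 28.7 + 0.4x = 100.0 - 2.8x → x* = 22.2813.
The loss is the area between SMC and demand from x* to x_m; with linear curves that's a triangle of height MEC(x_m).
DWL = ½ × 5.8437 × 18.7000 = 54.6386.

DWL = £54.6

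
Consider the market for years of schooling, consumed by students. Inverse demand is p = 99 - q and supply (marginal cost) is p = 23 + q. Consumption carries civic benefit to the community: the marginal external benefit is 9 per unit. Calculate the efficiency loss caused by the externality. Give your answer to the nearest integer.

DWL = 20

Market equilibrium (private): 23 + q = 99 - q → q_m = 38.0000.
Social marginal benefit = demand + MEB = 108 - q.
Set SMB = MC: 108 - q = 23 + q → q* = 42.5000.
Height of the DWL triangle at q_m is SMB(q_m) − MC(q_m) = MEB(q_m) = 9.0000.
DWL = ½ × 4.5000 × 9.0000 = 20.2500.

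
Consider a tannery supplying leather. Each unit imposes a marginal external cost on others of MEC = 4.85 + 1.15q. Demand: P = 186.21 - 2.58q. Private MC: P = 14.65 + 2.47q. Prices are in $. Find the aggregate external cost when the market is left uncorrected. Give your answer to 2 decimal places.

$828.38

Market equilibrium (private): 14.65 + 2.47q = 186.21 - 2.58q → q_m = 33.9723.
Total external cost = ∫₀^{q_m} (4.85 + 1.15q) dq = 4.85×33.9723 + ½×1.15×33.9723² = 828.3830.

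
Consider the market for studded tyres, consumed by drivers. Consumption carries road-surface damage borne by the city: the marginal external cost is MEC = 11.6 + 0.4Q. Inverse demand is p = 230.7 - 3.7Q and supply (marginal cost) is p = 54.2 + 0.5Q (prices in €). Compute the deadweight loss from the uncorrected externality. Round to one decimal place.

Market equilibrium (private): 54.2 + 0.5Q = 230.7 - 3.7Q → Q_m = 42.0238.
Social marginal benefit = demand − MEC = 219.1 - 4.1Q.
Set SMB = MC: 219.1 - 4.1Q = 54.2 + 0.5Q → Q* = 35.8478.
Height of the DWL triangle at Q_m is MC(Q_m) − SMB(Q_m) = MEC(Q_m) = 28.4095.
DWL = ½ × 6.1760 × 28.4095 = 87.7285.

DWL = €87.7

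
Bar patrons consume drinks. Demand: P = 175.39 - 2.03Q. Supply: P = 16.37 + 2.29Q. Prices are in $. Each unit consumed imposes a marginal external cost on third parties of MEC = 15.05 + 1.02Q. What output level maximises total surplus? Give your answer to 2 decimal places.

Q* = 26.96

Social marginal benefit = demand − MEC = 160.34 - 3.05Q.
Set SMB = MC: 160.34 - 3.05Q = 16.37 + 2.29Q → Q* = 26.9607.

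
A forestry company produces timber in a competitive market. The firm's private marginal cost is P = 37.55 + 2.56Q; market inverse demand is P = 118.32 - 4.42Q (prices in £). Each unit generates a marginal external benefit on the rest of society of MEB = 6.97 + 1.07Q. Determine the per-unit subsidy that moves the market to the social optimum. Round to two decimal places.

Social marginal cost = private MC − MEB = 30.58 + 1.49Q.
Set SMC = demand: 30.58 + 1.49Q = 118.32 - 4.42Q → Q* = 14.8460.
The Pigouvian subsidy equals MEB at Q*: 6.97 + 1.07×14.8460 = 22.8552.

subsidy = £22.86 per unit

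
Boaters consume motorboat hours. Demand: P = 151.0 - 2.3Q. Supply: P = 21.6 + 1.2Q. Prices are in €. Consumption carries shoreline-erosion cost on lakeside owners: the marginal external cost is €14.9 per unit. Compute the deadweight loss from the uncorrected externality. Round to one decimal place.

DWL = €31.7

Market equilibrium (private): 21.6 + 1.2Q = 151.0 - 2.3Q → Q_m = 36.9714.
Social marginal benefit = demand − MEC = 136.1 - 2.3Q.
Set SMB = MC: 136.1 - 2.3Q = 21.6 + 1.2Q → Q* = 32.7143.
The loss is the area between SMB and MC from Q* to Q_m; with linear curves that's a triangle of height MEC(Q_m).
DWL = ½ × 4.2571 × 14.9000 = 31.7154.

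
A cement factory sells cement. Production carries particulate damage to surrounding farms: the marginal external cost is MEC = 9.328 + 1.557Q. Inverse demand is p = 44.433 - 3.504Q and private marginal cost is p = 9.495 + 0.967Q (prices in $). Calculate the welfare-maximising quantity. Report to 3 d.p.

Q* = 4.249

Social marginal cost = private MC + MEC = 18.823 + 2.524Q.
Set SMC = demand: 18.823 + 2.524Q = 44.433 - 3.504Q → Q* = 4.2485.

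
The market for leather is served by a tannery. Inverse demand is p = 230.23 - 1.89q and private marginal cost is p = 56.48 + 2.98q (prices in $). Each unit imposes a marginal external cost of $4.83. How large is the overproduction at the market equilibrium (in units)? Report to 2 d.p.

0.99 units

Market equilibrium (private): 56.48 + 2.98q = 230.23 - 1.89q → q_m = 35.6776.
Social marginal cost = private MC + MEC = 61.31 + 2.98q.
Set SMC = demand: 61.31 + 2.98q = 230.23 - 1.89q → q* = 34.6858.
Gap = |35.6776 − 34.6858| = 0.9918.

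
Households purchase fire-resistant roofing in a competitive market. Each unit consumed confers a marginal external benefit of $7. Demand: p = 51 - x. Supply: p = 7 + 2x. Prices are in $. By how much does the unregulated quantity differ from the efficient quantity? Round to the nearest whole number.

2 units

Market equilibrium (private): 7 + 2x = 51 - x → x_m = 14.6667.
Social marginal benefit = demand + MEB = 58 - x.
Set SMB = MC: 58 - x = 7 + 2x → x* = 17.0000.
Gap = |14.6667 − 17.0000| = 2.3333.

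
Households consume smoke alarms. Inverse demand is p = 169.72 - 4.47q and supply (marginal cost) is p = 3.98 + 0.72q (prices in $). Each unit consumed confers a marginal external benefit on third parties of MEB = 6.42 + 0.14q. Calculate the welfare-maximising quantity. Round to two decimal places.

Social marginal benefit = demand + MEB = 176.14 - 4.33q.
Set SMB = MC: 176.14 - 4.33q = 3.98 + 0.72q → q* = 34.0911.

q* = 34.09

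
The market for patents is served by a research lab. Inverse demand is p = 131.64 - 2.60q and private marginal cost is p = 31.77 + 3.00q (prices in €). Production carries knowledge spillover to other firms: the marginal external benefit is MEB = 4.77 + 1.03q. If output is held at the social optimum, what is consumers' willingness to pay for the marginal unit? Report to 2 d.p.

Social marginal cost = private MC − MEB = 27.00 + 1.97q.
Set SMC = demand: 27.00 + 1.97q = 131.64 - 2.60q → q* = 22.8972.
Consumer price on the demand curve at q*: 131.64 − 2.60×22.8972 = 72.1073.

P = €72.11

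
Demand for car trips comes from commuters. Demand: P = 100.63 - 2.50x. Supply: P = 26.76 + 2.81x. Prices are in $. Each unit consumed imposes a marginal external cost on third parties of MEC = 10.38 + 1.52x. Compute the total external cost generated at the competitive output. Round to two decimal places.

Market equilibrium (private): 26.76 + 2.81x = 100.63 - 2.50x → x_m = 13.9115.
Total external cost = ∫₀^{x_m} (10.38 + 1.52x) dx = 10.38×13.9115 + ½×1.52×13.9115² = 291.4840.

$291.48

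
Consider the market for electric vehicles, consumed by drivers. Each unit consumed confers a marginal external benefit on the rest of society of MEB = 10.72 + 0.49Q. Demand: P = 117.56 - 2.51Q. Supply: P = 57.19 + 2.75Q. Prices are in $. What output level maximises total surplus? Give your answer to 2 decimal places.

Social marginal benefit = demand + MEB = 128.28 - 2.02Q.
Set SMB = MC: 128.28 - 2.02Q = 57.19 + 2.75Q → Q* = 14.9036.

Q* = 14.90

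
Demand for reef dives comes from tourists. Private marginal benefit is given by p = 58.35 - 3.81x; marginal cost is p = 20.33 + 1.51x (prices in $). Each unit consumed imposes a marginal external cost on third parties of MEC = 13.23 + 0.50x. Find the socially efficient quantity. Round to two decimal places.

Social marginal benefit = demand − MEC = 45.12 - 4.31x.
Set SMB = MC: 45.12 - 4.31x = 20.33 + 1.51x → x* = 4.2595.

x* = 4.26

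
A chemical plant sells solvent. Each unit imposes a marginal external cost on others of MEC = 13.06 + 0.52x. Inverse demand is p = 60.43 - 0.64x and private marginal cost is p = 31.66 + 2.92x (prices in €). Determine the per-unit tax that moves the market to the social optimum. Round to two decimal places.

tax = €15.06 per unit

Social marginal cost = private MC + MEC = 44.72 + 3.44x.
Set SMC = demand: 44.72 + 3.44x = 60.43 - 0.64x → x* = 3.8505.
The Pigouvian tax equals MEC at x*: 13.06 + 0.52×3.8505 = 15.0623.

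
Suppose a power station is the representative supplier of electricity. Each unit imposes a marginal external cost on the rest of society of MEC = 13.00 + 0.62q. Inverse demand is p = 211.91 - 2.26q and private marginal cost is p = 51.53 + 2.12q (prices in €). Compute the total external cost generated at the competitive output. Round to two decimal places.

€891.65

Market equilibrium (private): 51.53 + 2.12q = 211.91 - 2.26q → q_m = 36.6164.
Total external cost = ∫₀^{q_m} (13.00 + 0.62q) dq = 13.00×36.6164 + ½×0.62×36.6164² = 891.6490.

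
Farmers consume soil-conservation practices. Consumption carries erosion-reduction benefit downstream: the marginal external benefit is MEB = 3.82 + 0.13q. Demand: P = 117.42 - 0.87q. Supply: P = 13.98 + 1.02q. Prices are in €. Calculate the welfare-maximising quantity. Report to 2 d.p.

q* = 60.94

Social marginal benefit = demand + MEB = 121.24 - 0.74q.
Set SMB = MC: 121.24 - 0.74q = 13.98 + 1.02q → q* = 60.9432.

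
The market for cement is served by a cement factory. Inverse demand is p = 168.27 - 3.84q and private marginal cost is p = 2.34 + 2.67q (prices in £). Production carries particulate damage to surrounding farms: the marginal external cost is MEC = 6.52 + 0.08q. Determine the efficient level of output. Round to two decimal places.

q* = 24.19

Social marginal cost = private MC + MEC = 8.86 + 2.75q.
Set SMC = demand: 8.86 + 2.75q = 168.27 - 3.84q → q* = 24.1897.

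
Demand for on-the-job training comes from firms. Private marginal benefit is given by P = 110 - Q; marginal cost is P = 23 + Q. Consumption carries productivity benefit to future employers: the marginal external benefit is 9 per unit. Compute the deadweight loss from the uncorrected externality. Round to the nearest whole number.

Market equilibrium (private): 23 + Q = 110 - Q → Q_m = 43.5000.
Social marginal benefit = demand + MEB = 119 - Q.
Set SMB = MC: 119 - Q = 23 + Q → Q* = 48.0000.
The loss is the area between SMB and MC from Q* to Q_m; with linear curves that's a triangle of height MEB(Q_m).
DWL = ½ × 4.5000 × 9.0000 = 20.2500.

DWL = 20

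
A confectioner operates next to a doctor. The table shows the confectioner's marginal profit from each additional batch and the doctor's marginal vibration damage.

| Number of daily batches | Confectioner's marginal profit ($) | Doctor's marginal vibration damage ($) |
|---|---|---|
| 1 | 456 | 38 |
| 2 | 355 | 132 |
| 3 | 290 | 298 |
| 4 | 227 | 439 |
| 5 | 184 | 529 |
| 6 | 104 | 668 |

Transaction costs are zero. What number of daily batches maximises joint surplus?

Bargaining reaches the level where marginal profit last exceeds marginal vibration damage.
That holds through level 2 (355 ≥ 132) but not at 3 (290 < 298).

2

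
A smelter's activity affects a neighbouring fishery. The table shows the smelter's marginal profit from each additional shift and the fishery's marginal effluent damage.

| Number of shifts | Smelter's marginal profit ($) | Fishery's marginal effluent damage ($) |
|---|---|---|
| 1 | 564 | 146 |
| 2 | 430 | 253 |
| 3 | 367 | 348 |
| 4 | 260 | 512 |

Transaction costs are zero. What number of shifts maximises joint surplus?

3

Bargaining reaches the level where marginal profit last exceeds marginal effluent damage.
That holds through level 3 (367 ≥ 348) but not at 4 (260 < 512).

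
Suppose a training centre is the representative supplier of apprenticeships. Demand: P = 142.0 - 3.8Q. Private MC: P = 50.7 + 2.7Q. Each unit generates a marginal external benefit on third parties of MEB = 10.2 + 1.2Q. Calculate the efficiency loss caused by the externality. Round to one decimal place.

Market equilibrium (private): 50.7 + 2.7Q = 142.0 - 3.8Q → Q_m = 14.0462.
Social marginal cost = private MC − MEB = 40.5 + 1.5Q.
Set SMC = demand: 40.5 + 1.5Q = 142.0 - 3.8Q → Q* = 19.1509.
The loss is the area between SMC and demand from Q* to Q_m; with linear curves that's a triangle of height MEB(Q_m).
DWL = ½ × 5.1047 × 27.0554 = 69.0549.

DWL = 69.1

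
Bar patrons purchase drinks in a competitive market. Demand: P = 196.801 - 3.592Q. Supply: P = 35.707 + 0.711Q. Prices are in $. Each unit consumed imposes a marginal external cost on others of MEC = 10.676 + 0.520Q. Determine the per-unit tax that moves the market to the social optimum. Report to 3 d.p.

Social marginal benefit = demand − MEC = 186.125 - 4.112Q.
Set SMB = MC: 186.125 - 4.112Q = 35.707 + 0.711Q → Q* = 31.1876.
The Pigouvian tax equals MEC at Q*: 10.676 + 0.520×31.1876 = 26.8936.

tax = $26.894 per unit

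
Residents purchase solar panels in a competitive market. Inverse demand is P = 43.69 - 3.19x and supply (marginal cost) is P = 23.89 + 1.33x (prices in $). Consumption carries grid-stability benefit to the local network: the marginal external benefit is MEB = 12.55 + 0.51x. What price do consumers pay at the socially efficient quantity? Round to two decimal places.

P = $17.96

Social marginal benefit = demand + MEB = 56.24 - 2.68x.
Set SMB = MC: 56.24 - 2.68x = 23.89 + 1.33x → x* = 8.0673.
Consumer price on the demand curve at x*: 43.69 − 3.19×8.0673 = 17.9553.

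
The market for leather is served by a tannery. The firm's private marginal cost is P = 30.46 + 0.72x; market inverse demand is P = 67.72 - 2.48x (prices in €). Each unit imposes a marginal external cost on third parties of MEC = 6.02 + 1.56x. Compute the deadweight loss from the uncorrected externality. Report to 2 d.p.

Market equilibrium (private): 30.46 + 0.72x = 67.72 - 2.48x → x_m = 11.6438.
Social marginal cost = private MC + MEC = 36.48 + 2.28x.
Set SMC = demand: 36.48 + 2.28x = 67.72 - 2.48x → x* = 6.5630.
Between x* and x_m the wedge SMC − demand runs linearly from 0 to MEC(x_m), so the loss is a triangle.
DWL = ½ × 5.0808 × 24.1843 = 61.4378.

DWL = €61.44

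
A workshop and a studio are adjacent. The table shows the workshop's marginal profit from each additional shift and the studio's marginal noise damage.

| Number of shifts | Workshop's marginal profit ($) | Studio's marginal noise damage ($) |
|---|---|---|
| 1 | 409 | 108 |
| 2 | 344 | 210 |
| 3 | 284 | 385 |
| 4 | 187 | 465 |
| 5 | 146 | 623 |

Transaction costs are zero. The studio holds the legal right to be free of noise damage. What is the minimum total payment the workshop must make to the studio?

Efficient level: marginal profit ≥ marginal noise damage through level 2, so k* = 2.
With the studio holding the right, the workshop must at least compensate total damage at k*: 108 + 210 = 318.

$318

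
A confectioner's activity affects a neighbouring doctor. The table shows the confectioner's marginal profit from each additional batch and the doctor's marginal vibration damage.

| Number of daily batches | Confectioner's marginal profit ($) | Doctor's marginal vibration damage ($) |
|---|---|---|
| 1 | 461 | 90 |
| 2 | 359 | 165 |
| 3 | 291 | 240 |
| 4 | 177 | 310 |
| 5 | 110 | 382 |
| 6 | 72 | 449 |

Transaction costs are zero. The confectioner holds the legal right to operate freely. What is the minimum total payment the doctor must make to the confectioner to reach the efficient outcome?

Left alone the confectioner would choose level 6 (marginal profit stays positive).
Efficient level: k* = 3 (marginal profit ≥ marginal vibration damage through 3).
The doctor must at least cover the confectioner's forgone profit from cutting 6→3: 177 + 110 + 72 = 359.

$359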